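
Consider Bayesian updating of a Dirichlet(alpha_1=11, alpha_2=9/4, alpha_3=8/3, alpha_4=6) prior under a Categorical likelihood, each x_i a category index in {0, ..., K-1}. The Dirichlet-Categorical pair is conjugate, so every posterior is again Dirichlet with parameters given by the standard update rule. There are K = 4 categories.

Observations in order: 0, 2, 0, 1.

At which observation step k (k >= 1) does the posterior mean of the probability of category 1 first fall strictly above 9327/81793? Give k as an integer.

obs 1: x=0 → posterior Dirichlet(12, 9/4, 8/3, 6)
obs 2: x=2 → posterior Dirichlet(12, 9/4, 11/3, 6)
obs 3: x=0 → posterior Dirichlet(13, 9/4, 11/3, 6)
obs 4: x=1 → posterior Dirichlet(13, 13/4, 11/3, 6)

k = 4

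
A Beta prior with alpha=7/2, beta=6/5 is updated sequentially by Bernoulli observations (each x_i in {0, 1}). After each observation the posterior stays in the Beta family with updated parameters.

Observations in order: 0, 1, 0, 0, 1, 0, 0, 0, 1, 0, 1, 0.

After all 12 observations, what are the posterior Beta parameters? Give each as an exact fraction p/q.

alpha=15/2, beta=46/5

obs 1: x=0 → posterior Beta(7/2, 11/5)
obs 2: x=1 → posterior Beta(9/2, 11/5)
obs 3: x=0 → posterior Beta(9/2, 16/5)
obs 4: x=0 → posterior Beta(9/2, 21/5)
obs 5: x=1 → posterior Beta(11/2, 21/5)
obs 6: x=0 → posterior Beta(11/2, 26/5)
obs 7: x=0 → posterior Beta(11/2, 31/5)
obs 8: x=0 → posterior Beta(11/2, 36/5)
obs 9: x=1 → posterior Beta(13/2, 36/5)
obs 10: x=0 → posterior Beta(13/2, 41/5)
obs 11: x=1 → posterior Beta(15/2, 41/5)
obs 12: x=0 → posterior Beta(15/2, 46/5)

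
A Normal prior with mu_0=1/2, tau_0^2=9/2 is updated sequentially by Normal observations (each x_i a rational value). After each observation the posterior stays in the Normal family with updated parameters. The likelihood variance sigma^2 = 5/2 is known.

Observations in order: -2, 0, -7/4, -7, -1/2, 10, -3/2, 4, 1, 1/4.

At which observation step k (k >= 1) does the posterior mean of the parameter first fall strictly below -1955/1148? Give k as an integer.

obs 1: x=-2 → posterior Normal(-31/28, 45/28)
obs 2: x=0 → posterior Normal(-31/46, 45/46)
obs 3: x=-7/4 → posterior Normal(-125/128, 45/64)
obs 4: x=-7 → posterior Normal(-377/164, 45/82)
obs 5: x=-1/2 → posterior Normal(-79/40, 9/20)
obs 6: x=10 → posterior Normal(-35/236, 45/118)
obs 7: x=-3/2 → posterior Normal(-89/272, 45/136)
obs 8: x=4 → posterior Normal(5/28, 45/154)
obs 9: x=1 → posterior Normal(91/344, 45/172)
obs 10: x=1/4 → posterior Normal(5/19, 9/38)

k = 4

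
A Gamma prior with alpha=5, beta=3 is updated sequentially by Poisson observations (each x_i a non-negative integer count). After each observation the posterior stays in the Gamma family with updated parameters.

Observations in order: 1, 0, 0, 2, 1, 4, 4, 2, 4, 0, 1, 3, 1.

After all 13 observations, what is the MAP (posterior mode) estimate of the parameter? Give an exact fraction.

27/16

obs 1: x=1 → posterior Gamma(6, 4)
obs 2: x=0 → posterior Gamma(6, 5)
obs 3: x=0 → posterior Gamma(6, 6)
obs 4: x=2 → posterior Gamma(8, 7)
obs 5: x=1 → posterior Gamma(9, 8)
obs 6: x=4 → posterior Gamma(13, 9)
obs 7: x=4 → posterior Gamma(17, 10)
obs 8: x=2 → posterior Gamma(19, 11)
obs 9: x=4 → posterior Gamma(23, 12)
obs 10: x=0 → posterior Gamma(23, 13)
obs 11: x=1 → posterior Gamma(24, 14)
obs 12: x=3 → posterior Gamma(27, 15)
obs 13: x=1 → posterior Gamma(28, 16)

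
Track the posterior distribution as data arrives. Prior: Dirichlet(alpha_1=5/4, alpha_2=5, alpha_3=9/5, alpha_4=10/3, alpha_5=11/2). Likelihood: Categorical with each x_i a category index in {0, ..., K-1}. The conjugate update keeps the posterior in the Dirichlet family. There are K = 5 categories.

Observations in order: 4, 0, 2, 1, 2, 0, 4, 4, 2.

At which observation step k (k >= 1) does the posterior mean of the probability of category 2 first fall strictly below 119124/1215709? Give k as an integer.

k = 2

obs 1: x=4 → posterior Dirichlet(5/4, 5, 9/5, 10/3, 13/2)
obs 2: x=0 → posterior Dirichlet(9/4, 5, 9/5, 10/3, 13/2)
obs 3: x=2 → posterior Dirichlet(9/4, 5, 14/5, 10/3, 13/2)
obs 4: x=1 → posterior Dirichlet(9/4, 6, 14/5, 10/3, 13/2)
obs 5: x=2 → posterior Dirichlet(9/4, 6, 19/5, 10/3, 13/2)
obs 6: x=0 → posterior Dirichlet(13/4, 6, 19/5, 10/3, 13/2)
obs 7: x=4 → posterior Dirichlet(13/4, 6, 19/5, 10/3, 15/2)
obs 8: x=4 → posterior Dirichlet(13/4, 6, 19/5, 10/3, 17/2)
obs 9: x=2 → posterior Dirichlet(13/4, 6, 24/5, 10/3, 17/2)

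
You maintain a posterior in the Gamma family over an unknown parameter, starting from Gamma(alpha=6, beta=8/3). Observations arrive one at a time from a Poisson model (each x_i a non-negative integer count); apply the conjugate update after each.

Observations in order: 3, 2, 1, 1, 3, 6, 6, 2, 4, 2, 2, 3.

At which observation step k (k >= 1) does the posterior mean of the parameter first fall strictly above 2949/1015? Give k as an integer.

k = 9

obs 1: x=3 → posterior Gamma(9, 11/3)
obs 2: x=2 → posterior Gamma(11, 14/3)
obs 3: x=1 → posterior Gamma(12, 17/3)
obs 4: x=1 → posterior Gamma(13, 20/3)
obs 5: x=3 → posterior Gamma(16, 23/3)
obs 6: x=6 → posterior Gamma(22, 26/3)
obs 7: x=6 → posterior Gamma(28, 29/3)
obs 8: x=2 → posterior Gamma(30, 32/3)
obs 9: x=4 → posterior Gamma(34, 35/3)
obs 10: x=2 → posterior Gamma(36, 38/3)
obs 11: x=2 → posterior Gamma(38, 41/3)
obs 12: x=3 → posterior Gamma(41, 44/3)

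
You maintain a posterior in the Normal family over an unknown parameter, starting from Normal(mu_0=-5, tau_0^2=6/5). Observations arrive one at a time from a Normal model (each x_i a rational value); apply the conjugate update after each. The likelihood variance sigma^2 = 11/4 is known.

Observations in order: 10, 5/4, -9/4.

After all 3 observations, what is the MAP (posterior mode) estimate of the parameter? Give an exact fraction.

-59/127

obs 1: x=10 → posterior Normal(-35/79, 66/79)
obs 2: x=5/4 → posterior Normal(-5/103, 66/103)
obs 3: x=-9/4 → posterior Normal(-59/127, 66/127)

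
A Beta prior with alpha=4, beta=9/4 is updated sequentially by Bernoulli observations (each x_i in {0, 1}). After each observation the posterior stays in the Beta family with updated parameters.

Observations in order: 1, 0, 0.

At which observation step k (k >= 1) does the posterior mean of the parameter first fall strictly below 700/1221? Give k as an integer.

k = 3

obs 1: x=1 → posterior Beta(5, 9/4)
obs 2: x=0 → posterior Beta(5, 13/4)
obs 3: x=0 → posterior Beta(5, 17/4)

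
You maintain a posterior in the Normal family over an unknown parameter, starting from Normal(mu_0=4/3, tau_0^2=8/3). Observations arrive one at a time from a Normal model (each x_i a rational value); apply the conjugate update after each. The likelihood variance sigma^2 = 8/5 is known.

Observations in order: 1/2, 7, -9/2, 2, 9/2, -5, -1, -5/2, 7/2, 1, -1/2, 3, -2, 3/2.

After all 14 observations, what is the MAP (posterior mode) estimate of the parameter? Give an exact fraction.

83/146

obs 1: x=1/2 → posterior Normal(13/16, 1)
obs 2: x=7 → posterior Normal(83/26, 8/13)
obs 3: x=-9/2 → posterior Normal(19/18, 4/9)
obs 4: x=2 → posterior Normal(29/23, 8/23)
obs 5: x=9/2 → posterior Normal(103/56, 2/7)
obs 6: x=-5 → posterior Normal(53/66, 8/33)
obs 7: x=-1 → posterior Normal(43/76, 4/19)
obs 8: x=-5/2 → posterior Normal(9/43, 8/43)
obs 9: x=7/2 → posterior Normal(53/96, 1/6)
obs 10: x=1 → posterior Normal(63/106, 8/53)
obs 11: x=-1/2 → posterior Normal(1/2, 4/29)
obs 12: x=3 → posterior Normal(44/63, 8/63)
obs 13: x=-2 → posterior Normal(1/2, 2/17)
obs 14: x=3/2 → posterior Normal(83/146, 8/73)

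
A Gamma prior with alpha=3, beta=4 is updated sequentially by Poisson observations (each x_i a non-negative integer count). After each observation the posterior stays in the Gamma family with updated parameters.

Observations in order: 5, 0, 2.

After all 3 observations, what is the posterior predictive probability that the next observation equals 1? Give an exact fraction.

obs 1: x=5 → posterior Gamma(8, 5)
obs 2: x=0 → posterior Gamma(8, 6)
obs 3: x=2 → posterior Gamma(10, 7)

1412376245/4294967296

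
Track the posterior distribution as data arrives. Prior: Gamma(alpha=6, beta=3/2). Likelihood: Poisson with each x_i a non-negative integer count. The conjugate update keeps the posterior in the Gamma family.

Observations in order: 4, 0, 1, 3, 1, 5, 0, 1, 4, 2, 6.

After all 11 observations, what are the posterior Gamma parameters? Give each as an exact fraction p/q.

alpha=33, beta=25/2

obs 1: x=4 → posterior Gamma(10, 5/2)
obs 2: x=0 → posterior Gamma(10, 7/2)
obs 3: x=1 → posterior Gamma(11, 9/2)
obs 4: x=3 → posterior Gamma(14, 11/2)
obs 5: x=1 → posterior Gamma(15, 13/2)
obs 6: x=5 → posterior Gamma(20, 15/2)
obs 7: x=0 → posterior Gamma(20, 17/2)
obs 8: x=1 → posterior Gamma(21, 19/2)
obs 9: x=4 → posterior Gamma(25, 21/2)
obs 10: x=2 → posterior Gamma(27, 23/2)
obs 11: x=6 → posterior Gamma(33, 25/2)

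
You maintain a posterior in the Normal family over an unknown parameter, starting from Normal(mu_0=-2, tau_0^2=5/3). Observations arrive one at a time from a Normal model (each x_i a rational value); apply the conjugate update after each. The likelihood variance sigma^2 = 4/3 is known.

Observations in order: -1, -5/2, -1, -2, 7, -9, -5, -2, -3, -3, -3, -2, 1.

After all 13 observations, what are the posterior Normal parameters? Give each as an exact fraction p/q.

mu_0=-271/138, tau_0^2=20/207

obs 1: x=-1 → posterior Normal(-13/9, 20/27)
obs 2: x=-5/2 → posterior Normal(-51/28, 10/21)
obs 3: x=-1 → posterior Normal(-61/38, 20/57)
obs 4: x=-2 → posterior Normal(-27/16, 5/18)
obs 5: x=7 → posterior Normal(-11/58, 20/87)
obs 6: x=-9 → posterior Normal(-101/68, 10/51)
obs 7: x=-5 → posterior Normal(-151/78, 20/117)
obs 8: x=-2 → posterior Normal(-171/88, 5/33)
obs 9: x=-3 → posterior Normal(-201/98, 20/147)
obs 10: x=-3 → posterior Normal(-77/36, 10/81)
obs 11: x=-3 → posterior Normal(-261/118, 20/177)
obs 12: x=-2 → posterior Normal(-281/128, 5/48)
obs 13: x=1 → posterior Normal(-271/138, 20/207)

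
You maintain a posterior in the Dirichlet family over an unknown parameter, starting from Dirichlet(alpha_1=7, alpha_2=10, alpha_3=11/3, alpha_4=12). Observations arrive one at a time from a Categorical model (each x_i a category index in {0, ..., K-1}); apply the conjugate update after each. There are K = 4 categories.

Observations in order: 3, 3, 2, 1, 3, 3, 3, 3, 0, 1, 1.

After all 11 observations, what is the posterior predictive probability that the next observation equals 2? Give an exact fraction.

14/131

obs 1: x=3 → posterior Dirichlet(7, 10, 11/3, 13)
obs 2: x=3 → posterior Dirichlet(7, 10, 11/3, 14)
obs 3: x=2 → posterior Dirichlet(7, 10, 14/3, 14)
obs 4: x=1 → posterior Dirichlet(7, 11, 14/3, 14)
obs 5: x=3 → posterior Dirichlet(7, 11, 14/3, 15)
obs 6: x=3 → posterior Dirichlet(7, 11, 14/3, 16)
obs 7: x=3 → posterior Dirichlet(7, 11, 14/3, 17)
obs 8: x=3 → posterior Dirichlet(7, 11, 14/3, 18)
obs 9: x=0 → posterior Dirichlet(8, 11, 14/3, 18)
obs 10: x=1 → posterior Dirichlet(8, 12, 14/3, 18)
obs 11: x=1 → posterior Dirichlet(8, 13, 14/3, 18)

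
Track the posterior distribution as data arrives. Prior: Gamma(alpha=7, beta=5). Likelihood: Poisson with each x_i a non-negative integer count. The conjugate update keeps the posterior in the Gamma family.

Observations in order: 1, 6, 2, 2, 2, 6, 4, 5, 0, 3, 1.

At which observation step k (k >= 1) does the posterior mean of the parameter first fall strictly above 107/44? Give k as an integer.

obs 1: x=1 → posterior Gamma(8, 6)
obs 2: x=6 → posterior Gamma(14, 7)
obs 3: x=2 → posterior Gamma(16, 8)
obs 4: x=2 → posterior Gamma(18, 9)
obs 5: x=2 → posterior Gamma(20, 10)
obs 6: x=6 → posterior Gamma(26, 11)
obs 7: x=4 → posterior Gamma(30, 12)
obs 8: x=5 → posterior Gamma(35, 13)
obs 9: x=0 → posterior Gamma(35, 14)
obs 10: x=3 → posterior Gamma(38, 15)
obs 11: x=1 → posterior Gamma(39, 16)

k = 7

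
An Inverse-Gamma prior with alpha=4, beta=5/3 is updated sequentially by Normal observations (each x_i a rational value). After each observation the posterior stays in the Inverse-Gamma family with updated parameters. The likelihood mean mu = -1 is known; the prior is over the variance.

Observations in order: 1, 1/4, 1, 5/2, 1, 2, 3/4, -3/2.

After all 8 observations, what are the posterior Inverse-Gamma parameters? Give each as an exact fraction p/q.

alpha=8, beta=995/48

obs 1: x=1 → posterior Inverse-Gamma(9/2, 11/3)
obs 2: x=1/4 → posterior Inverse-Gamma(5, 427/96)
obs 3: x=1 → posterior Inverse-Gamma(11/2, 619/96)
obs 4: x=5/2 → posterior Inverse-Gamma(6, 1207/96)
obs 5: x=1 → posterior Inverse-Gamma(13/2, 1399/96)
obs 6: x=2 → posterior Inverse-Gamma(7, 1831/96)
obs 7: x=3/4 → posterior Inverse-Gamma(15/2, 989/48)
obs 8: x=-3/2 → posterior Inverse-Gamma(8, 995/48)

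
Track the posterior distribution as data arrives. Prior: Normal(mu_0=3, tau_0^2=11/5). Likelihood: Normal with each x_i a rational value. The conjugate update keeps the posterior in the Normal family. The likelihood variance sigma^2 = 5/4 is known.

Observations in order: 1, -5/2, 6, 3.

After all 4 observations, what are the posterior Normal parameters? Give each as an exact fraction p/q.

obs 1: x=1 → posterior Normal(119/69, 55/69)
obs 2: x=-5/2 → posterior Normal(9/113, 55/113)
obs 3: x=6 → posterior Normal(273/157, 55/157)
obs 4: x=3 → posterior Normal(135/67, 55/201)

mu_0=135/67, tau_0^2=55/201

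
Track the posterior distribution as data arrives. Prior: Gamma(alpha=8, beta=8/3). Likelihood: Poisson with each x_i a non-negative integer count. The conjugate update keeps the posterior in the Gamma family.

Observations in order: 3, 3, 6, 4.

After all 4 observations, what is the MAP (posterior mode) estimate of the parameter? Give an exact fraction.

obs 1: x=3 → posterior Gamma(11, 11/3)
obs 2: x=3 → posterior Gamma(14, 14/3)
obs 3: x=6 → posterior Gamma(20, 17/3)
obs 4: x=4 → posterior Gamma(24, 20/3)

69/20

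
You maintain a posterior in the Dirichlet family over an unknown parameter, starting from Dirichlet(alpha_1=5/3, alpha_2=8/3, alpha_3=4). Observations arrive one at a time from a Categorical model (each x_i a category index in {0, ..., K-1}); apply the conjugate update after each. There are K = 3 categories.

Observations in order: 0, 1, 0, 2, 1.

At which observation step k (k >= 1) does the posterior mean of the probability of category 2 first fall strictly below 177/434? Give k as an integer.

k = 2

obs 1: x=0 → posterior Dirichlet(8/3, 8/3, 4)
obs 2: x=1 → posterior Dirichlet(8/3, 11/3, 4)
obs 3: x=0 → posterior Dirichlet(11/3, 11/3, 4)
obs 4: x=2 → posterior Dirichlet(11/3, 11/3, 5)
obs 5: x=1 → posterior Dirichlet(11/3, 14/3, 5)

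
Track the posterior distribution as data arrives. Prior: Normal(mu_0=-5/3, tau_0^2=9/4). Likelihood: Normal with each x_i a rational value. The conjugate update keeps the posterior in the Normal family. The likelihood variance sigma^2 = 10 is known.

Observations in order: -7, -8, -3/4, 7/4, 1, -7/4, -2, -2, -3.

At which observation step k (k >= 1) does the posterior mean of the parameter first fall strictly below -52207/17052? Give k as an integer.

k = 2

obs 1: x=-7 → posterior Normal(-389/147, 90/49)
obs 2: x=-8 → posterior Normal(-605/174, 45/29)
obs 3: x=-3/4 → posterior Normal(-2501/804, 90/67)
obs 4: x=7/4 → posterior Normal(-289/114, 45/38)
obs 5: x=1 → posterior Normal(-551/255, 18/17)
obs 6: x=-7/4 → posterior Normal(-2393/1128, 45/47)
obs 7: x=-2 → posterior Normal(-2609/1236, 90/103)
obs 8: x=-2 → posterior Normal(-2825/1344, 45/56)
obs 9: x=-3 → posterior Normal(-3149/1452, 90/121)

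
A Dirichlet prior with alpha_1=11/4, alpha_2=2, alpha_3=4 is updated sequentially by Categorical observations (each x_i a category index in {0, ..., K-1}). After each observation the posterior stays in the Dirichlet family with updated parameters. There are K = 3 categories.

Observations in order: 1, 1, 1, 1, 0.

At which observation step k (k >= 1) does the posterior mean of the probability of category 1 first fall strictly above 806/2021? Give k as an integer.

obs 1: x=1 → posterior Dirichlet(11/4, 3, 4)
obs 2: x=1 → posterior Dirichlet(11/4, 4, 4)
obs 3: x=1 → posterior Dirichlet(11/4, 5, 4)
obs 4: x=1 → posterior Dirichlet(11/4, 6, 4)
obs 5: x=0 → posterior Dirichlet(15/4, 6, 4)

k = 3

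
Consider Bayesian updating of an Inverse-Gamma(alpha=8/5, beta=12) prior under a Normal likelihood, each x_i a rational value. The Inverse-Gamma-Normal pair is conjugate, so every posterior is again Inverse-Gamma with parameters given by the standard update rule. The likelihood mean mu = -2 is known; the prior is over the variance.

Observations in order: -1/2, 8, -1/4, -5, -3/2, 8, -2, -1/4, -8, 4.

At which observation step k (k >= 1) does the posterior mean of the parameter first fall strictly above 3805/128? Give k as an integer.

k = 2

obs 1: x=-1/2 → posterior Inverse-Gamma(21/10, 105/8)
obs 2: x=8 → posterior Inverse-Gamma(13/5, 505/8)
obs 3: x=-1/4 → posterior Inverse-Gamma(31/10, 2069/32)
obs 4: x=-5 → posterior Inverse-Gamma(18/5, 2213/32)
obs 5: x=-3/2 → posterior Inverse-Gamma(41/10, 2217/32)
obs 6: x=8 → posterior Inverse-Gamma(23/5, 3817/32)
obs 7: x=-2 → posterior Inverse-Gamma(51/10, 3817/32)
obs 8: x=-1/4 → posterior Inverse-Gamma(28/5, 1933/16)
obs 9: x=-8 → posterior Inverse-Gamma(61/10, 2221/16)
obs 10: x=4 → posterior Inverse-Gamma(33/5, 2509/16)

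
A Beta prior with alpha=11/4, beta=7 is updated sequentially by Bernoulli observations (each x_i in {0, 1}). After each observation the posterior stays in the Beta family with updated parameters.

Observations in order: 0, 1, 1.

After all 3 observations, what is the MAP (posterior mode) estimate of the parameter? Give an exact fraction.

obs 1: x=0 → posterior Beta(11/4, 8)
obs 2: x=1 → posterior Beta(15/4, 8)
obs 3: x=1 → posterior Beta(19/4, 8)

15/43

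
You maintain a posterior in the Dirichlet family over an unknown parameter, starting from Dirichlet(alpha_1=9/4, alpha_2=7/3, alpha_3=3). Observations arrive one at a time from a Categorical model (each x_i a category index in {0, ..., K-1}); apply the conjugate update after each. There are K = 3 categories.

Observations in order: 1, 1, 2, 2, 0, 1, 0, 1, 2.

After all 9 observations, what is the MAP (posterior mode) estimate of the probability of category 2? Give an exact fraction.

obs 1: x=1 → posterior Dirichlet(9/4, 10/3, 3)
obs 2: x=1 → posterior Dirichlet(9/4, 13/3, 3)
obs 3: x=2 → posterior Dirichlet(9/4, 13/3, 4)
obs 4: x=2 → posterior Dirichlet(9/4, 13/3, 5)
obs 5: x=0 → posterior Dirichlet(13/4, 13/3, 5)
obs 6: x=1 → posterior Dirichlet(13/4, 16/3, 5)
obs 7: x=0 → posterior Dirichlet(17/4, 16/3, 5)
obs 8: x=1 → posterior Dirichlet(17/4, 19/3, 5)
obs 9: x=2 → posterior Dirichlet(17/4, 19/3, 6)

60/163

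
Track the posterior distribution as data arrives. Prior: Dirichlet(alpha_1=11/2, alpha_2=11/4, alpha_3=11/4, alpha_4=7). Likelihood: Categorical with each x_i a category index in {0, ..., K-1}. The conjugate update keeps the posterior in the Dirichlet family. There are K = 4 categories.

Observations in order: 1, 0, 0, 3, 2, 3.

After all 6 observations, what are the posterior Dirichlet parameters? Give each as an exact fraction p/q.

obs 1: x=1 → posterior Dirichlet(11/2, 15/4, 11/4, 7)
obs 2: x=0 → posterior Dirichlet(13/2, 15/4, 11/4, 7)
obs 3: x=0 → posterior Dirichlet(15/2, 15/4, 11/4, 7)
obs 4: x=3 → posterior Dirichlet(15/2, 15/4, 11/4, 8)
obs 5: x=2 → posterior Dirichlet(15/2, 15/4, 15/4, 8)
obs 6: x=3 → posterior Dirichlet(15/2, 15/4, 15/4, 9)

alpha_1=15/2, alpha_2=15/4, alpha_3=15/4, alpha_4=9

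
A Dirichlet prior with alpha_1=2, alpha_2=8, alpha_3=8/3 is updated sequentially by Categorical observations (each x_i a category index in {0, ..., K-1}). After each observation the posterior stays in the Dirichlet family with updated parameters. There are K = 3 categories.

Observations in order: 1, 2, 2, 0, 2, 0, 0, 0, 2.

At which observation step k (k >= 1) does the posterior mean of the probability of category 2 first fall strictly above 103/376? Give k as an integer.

obs 1: x=1 → posterior Dirichlet(2, 9, 8/3)
obs 2: x=2 → posterior Dirichlet(2, 9, 11/3)
obs 3: x=2 → posterior Dirichlet(2, 9, 14/3)
obs 4: x=0 → posterior Dirichlet(3, 9, 14/3)
obs 5: x=2 → posterior Dirichlet(3, 9, 17/3)
obs 6: x=0 → posterior Dirichlet(4, 9, 17/3)
obs 7: x=0 → posterior Dirichlet(5, 9, 17/3)
obs 8: x=0 → posterior Dirichlet(6, 9, 17/3)
obs 9: x=2 → posterior Dirichlet(6, 9, 20/3)

k = 3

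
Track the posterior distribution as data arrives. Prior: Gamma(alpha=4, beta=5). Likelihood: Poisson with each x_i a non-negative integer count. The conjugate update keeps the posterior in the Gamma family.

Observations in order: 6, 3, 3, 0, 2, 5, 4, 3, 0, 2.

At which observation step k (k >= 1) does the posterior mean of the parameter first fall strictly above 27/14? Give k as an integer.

obs 1: x=6 → posterior Gamma(10, 6)
obs 2: x=3 → posterior Gamma(13, 7)
obs 3: x=3 → posterior Gamma(16, 8)
obs 4: x=0 → posterior Gamma(16, 9)
obs 5: x=2 → posterior Gamma(18, 10)
obs 6: x=5 → posterior Gamma(23, 11)
obs 7: x=4 → posterior Gamma(27, 12)
obs 8: x=3 → posterior Gamma(30, 13)
obs 9: x=0 → posterior Gamma(30, 14)
obs 10: x=2 → posterior Gamma(32, 15)

k = 3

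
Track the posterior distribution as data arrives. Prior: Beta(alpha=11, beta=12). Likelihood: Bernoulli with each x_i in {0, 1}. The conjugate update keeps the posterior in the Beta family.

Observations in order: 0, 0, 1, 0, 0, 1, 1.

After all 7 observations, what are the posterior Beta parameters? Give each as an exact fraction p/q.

obs 1: x=0 → posterior Beta(11, 13)
obs 2: x=0 → posterior Beta(11, 14)
obs 3: x=1 → posterior Beta(12, 14)
obs 4: x=0 → posterior Beta(12, 15)
obs 5: x=0 → posterior Beta(12, 16)
obs 6: x=1 → posterior Beta(13, 16)
obs 7: x=1 → posterior Beta(14, 16)

alpha=14, beta=16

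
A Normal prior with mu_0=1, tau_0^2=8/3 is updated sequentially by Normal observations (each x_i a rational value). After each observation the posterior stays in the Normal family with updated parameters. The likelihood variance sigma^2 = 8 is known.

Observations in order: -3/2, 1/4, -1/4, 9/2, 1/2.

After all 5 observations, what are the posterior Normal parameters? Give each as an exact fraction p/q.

obs 1: x=-3/2 → posterior Normal(3/8, 2)
obs 2: x=1/4 → posterior Normal(7/20, 8/5)
obs 3: x=-1/4 → posterior Normal(1/4, 4/3)
obs 4: x=9/2 → posterior Normal(6/7, 8/7)
obs 5: x=1/2 → posterior Normal(13/16, 1)

mu_0=13/16, tau_0^2=1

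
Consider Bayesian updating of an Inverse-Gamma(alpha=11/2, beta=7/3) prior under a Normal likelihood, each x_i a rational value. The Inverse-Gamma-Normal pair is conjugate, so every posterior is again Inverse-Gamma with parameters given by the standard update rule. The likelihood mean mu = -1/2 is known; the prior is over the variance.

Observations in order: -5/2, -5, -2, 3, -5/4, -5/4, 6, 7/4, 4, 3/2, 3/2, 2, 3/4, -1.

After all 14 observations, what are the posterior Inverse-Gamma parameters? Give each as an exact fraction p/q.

obs 1: x=-5/2 → posterior Inverse-Gamma(6, 13/3)
obs 2: x=-5 → posterior Inverse-Gamma(13/2, 347/24)
obs 3: x=-2 → posterior Inverse-Gamma(7, 187/12)
obs 4: x=3 → posterior Inverse-Gamma(15/2, 521/24)
obs 5: x=-5/4 → posterior Inverse-Gamma(8, 2111/96)
obs 6: x=-5/4 → posterior Inverse-Gamma(17/2, 1069/48)
obs 7: x=6 → posterior Inverse-Gamma(9, 2083/48)
obs 8: x=7/4 → posterior Inverse-Gamma(19/2, 4409/96)
obs 9: x=4 → posterior Inverse-Gamma(10, 5381/96)
obs 10: x=3/2 → posterior Inverse-Gamma(21/2, 5573/96)
obs 11: x=3/2 → posterior Inverse-Gamma(11, 5765/96)
obs 12: x=2 → posterior Inverse-Gamma(23/2, 6065/96)
obs 13: x=3/4 → posterior Inverse-Gamma(12, 1535/24)
obs 14: x=-1 → posterior Inverse-Gamma(25/2, 769/12)

alpha=25/2, beta=769/12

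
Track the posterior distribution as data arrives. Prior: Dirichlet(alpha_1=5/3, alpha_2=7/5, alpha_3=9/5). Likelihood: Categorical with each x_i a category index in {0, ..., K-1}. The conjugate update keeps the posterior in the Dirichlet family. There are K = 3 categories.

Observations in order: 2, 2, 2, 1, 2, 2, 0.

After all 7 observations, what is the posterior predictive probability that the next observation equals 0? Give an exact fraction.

obs 1: x=2 → posterior Dirichlet(5/3, 7/5, 14/5)
obs 2: x=2 → posterior Dirichlet(5/3, 7/5, 19/5)
obs 3: x=2 → posterior Dirichlet(5/3, 7/5, 24/5)
obs 4: x=1 → posterior Dirichlet(5/3, 12/5, 24/5)
obs 5: x=2 → posterior Dirichlet(5/3, 12/5, 29/5)
obs 6: x=2 → posterior Dirichlet(5/3, 12/5, 34/5)
obs 7: x=0 → posterior Dirichlet(8/3, 12/5, 34/5)

20/89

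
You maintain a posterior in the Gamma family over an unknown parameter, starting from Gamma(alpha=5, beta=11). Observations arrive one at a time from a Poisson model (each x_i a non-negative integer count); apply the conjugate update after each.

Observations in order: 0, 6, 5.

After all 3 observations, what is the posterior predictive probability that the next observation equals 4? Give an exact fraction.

2813915712449707507712/110841891002655029296875

obs 1: x=0 → posterior Gamma(5, 12)
obs 2: x=6 → posterior Gamma(11, 13)
obs 3: x=5 → posterior Gamma(16, 14)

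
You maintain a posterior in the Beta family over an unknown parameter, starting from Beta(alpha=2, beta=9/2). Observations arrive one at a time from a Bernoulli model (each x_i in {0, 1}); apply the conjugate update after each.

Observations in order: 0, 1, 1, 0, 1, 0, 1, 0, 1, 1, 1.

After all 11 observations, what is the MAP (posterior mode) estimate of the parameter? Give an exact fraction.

16/31

obs 1: x=0 → posterior Beta(2, 11/2)
obs 2: x=1 → posterior Beta(3, 11/2)
obs 3: x=1 → posterior Beta(4, 11/2)
obs 4: x=0 → posterior Beta(4, 13/2)
obs 5: x=1 → posterior Beta(5, 13/2)
obs 6: x=0 → posterior Beta(5, 15/2)
obs 7: x=1 → posterior Beta(6, 15/2)
obs 8: x=0 → posterior Beta(6, 17/2)
obs 9: x=1 → posterior Beta(7, 17/2)
obs 10: x=1 → posterior Beta(8, 17/2)
obs 11: x=1 → posterior Beta(9, 17/2)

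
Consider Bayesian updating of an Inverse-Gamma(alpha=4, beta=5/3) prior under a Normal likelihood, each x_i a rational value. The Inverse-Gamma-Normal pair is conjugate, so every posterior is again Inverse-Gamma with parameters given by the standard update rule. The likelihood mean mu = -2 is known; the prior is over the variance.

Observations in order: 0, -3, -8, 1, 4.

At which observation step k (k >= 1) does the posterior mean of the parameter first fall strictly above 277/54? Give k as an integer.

k = 4

obs 1: x=0 → posterior Inverse-Gamma(9/2, 11/3)
obs 2: x=-3 → posterior Inverse-Gamma(5, 25/6)
obs 3: x=-8 → posterior Inverse-Gamma(11/2, 133/6)
obs 4: x=1 → posterior Inverse-Gamma(6, 80/3)
obs 5: x=4 → posterior Inverse-Gamma(13/2, 134/3)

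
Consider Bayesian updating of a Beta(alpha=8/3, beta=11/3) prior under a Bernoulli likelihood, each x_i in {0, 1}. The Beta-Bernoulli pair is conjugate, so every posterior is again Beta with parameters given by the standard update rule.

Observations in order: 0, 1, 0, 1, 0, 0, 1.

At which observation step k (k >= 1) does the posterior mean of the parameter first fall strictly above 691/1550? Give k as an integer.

obs 1: x=0 → posterior Beta(8/3, 14/3)
obs 2: x=1 → posterior Beta(11/3, 14/3)
obs 3: x=0 → posterior Beta(11/3, 17/3)
obs 4: x=1 → posterior Beta(14/3, 17/3)
obs 5: x=0 → posterior Beta(14/3, 20/3)
obs 6: x=0 → posterior Beta(14/3, 23/3)
obs 7: x=1 → posterior Beta(17/3, 23/3)

k = 4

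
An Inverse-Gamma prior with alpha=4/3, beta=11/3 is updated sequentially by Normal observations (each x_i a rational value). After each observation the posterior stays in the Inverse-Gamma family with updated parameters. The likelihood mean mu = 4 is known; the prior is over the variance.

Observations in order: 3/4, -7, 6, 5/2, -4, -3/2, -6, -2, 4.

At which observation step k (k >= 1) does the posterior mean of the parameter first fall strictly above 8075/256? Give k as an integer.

k = 2

obs 1: x=3/4 → posterior Inverse-Gamma(11/6, 859/96)
obs 2: x=-7 → posterior Inverse-Gamma(7/3, 6667/96)
obs 3: x=6 → posterior Inverse-Gamma(17/6, 6859/96)
obs 4: x=5/2 → posterior Inverse-Gamma(10/3, 6967/96)
obs 5: x=-4 → posterior Inverse-Gamma(23/6, 10039/96)
obs 6: x=-3/2 → posterior Inverse-Gamma(13/3, 11491/96)
obs 7: x=-6 → posterior Inverse-Gamma(29/6, 16291/96)
obs 8: x=-2 → posterior Inverse-Gamma(16/3, 18019/96)
obs 9: x=4 → posterior Inverse-Gamma(35/6, 18019/96)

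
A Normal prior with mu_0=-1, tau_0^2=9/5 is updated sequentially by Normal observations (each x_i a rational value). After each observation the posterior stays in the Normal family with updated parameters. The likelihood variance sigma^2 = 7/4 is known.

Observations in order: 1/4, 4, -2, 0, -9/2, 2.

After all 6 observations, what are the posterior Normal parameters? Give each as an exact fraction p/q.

obs 1: x=1/4 → posterior Normal(-26/71, 63/71)
obs 2: x=4 → posterior Normal(118/107, 63/107)
obs 3: x=-2 → posterior Normal(46/143, 63/143)
obs 4: x=0 → posterior Normal(46/179, 63/179)
obs 5: x=-9/2 → posterior Normal(-116/215, 63/215)
obs 6: x=2 → posterior Normal(-44/251, 63/251)

mu_0=-44/251, tau_0^2=63/251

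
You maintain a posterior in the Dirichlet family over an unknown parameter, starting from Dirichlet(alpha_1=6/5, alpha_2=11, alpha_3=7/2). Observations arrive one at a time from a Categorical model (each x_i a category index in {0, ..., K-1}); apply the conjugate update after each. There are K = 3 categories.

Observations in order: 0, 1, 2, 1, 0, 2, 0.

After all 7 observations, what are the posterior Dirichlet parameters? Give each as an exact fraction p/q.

alpha_1=21/5, alpha_2=13, alpha_3=11/2

obs 1: x=0 → posterior Dirichlet(11/5, 11, 7/2)
obs 2: x=1 → posterior Dirichlet(11/5, 12, 7/2)
obs 3: x=2 → posterior Dirichlet(11/5, 12, 9/2)
obs 4: x=1 → posterior Dirichlet(11/5, 13, 9/2)
obs 5: x=0 → posterior Dirichlet(16/5, 13, 9/2)
obs 6: x=2 → posterior Dirichlet(16/5, 13, 11/2)
obs 7: x=0 → posterior Dirichlet(21/5, 13, 11/2)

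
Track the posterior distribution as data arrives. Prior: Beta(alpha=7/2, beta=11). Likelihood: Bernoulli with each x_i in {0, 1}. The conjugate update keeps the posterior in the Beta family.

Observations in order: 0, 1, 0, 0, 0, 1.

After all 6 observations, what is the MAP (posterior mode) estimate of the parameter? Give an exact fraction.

9/37

obs 1: x=0 → posterior Beta(7/2, 12)
obs 2: x=1 → posterior Beta(9/2, 12)
obs 3: x=0 → posterior Beta(9/2, 13)
obs 4: x=0 → posterior Beta(9/2, 14)
obs 5: x=0 → posterior Beta(9/2, 15)
obs 6: x=1 → posterior Beta(11/2, 15)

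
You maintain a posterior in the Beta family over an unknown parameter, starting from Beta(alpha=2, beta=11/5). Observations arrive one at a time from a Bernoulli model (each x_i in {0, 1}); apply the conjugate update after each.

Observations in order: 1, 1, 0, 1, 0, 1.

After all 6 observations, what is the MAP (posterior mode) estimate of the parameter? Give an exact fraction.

obs 1: x=1 → posterior Beta(3, 11/5)
obs 2: x=1 → posterior Beta(4, 11/5)
obs 3: x=0 → posterior Beta(4, 16/5)
obs 4: x=1 → posterior Beta(5, 16/5)
obs 5: x=0 → posterior Beta(5, 21/5)
obs 6: x=1 → posterior Beta(6, 21/5)

25/41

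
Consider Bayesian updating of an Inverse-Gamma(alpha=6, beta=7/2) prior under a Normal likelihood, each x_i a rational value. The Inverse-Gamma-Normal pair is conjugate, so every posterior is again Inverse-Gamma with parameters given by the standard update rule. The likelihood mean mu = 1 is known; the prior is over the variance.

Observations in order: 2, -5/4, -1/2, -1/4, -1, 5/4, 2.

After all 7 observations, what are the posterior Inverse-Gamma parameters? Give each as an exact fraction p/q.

alpha=19/2, beta=351/32

obs 1: x=2 → posterior Inverse-Gamma(13/2, 4)
obs 2: x=-5/4 → posterior Inverse-Gamma(7, 209/32)
obs 3: x=-1/2 → posterior Inverse-Gamma(15/2, 245/32)
obs 4: x=-1/4 → posterior Inverse-Gamma(8, 135/16)
obs 5: x=-1 → posterior Inverse-Gamma(17/2, 167/16)
obs 6: x=5/4 → posterior Inverse-Gamma(9, 335/32)
obs 7: x=2 → posterior Inverse-Gamma(19/2, 351/32)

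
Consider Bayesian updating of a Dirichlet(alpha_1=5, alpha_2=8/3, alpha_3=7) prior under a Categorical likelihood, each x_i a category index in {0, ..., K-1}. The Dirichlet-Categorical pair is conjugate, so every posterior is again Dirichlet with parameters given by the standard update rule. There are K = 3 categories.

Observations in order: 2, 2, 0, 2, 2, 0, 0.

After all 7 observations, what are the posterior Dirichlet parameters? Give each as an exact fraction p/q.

obs 1: x=2 → posterior Dirichlet(5, 8/3, 8)
obs 2: x=2 → posterior Dirichlet(5, 8/3, 9)
obs 3: x=0 → posterior Dirichlet(6, 8/3, 9)
obs 4: x=2 → posterior Dirichlet(6, 8/3, 10)
obs 5: x=2 → posterior Dirichlet(6, 8/3, 11)
obs 6: x=0 → posterior Dirichlet(7, 8/3, 11)
obs 7: x=0 → posterior Dirichlet(8, 8/3, 11)

alpha_1=8, alpha_2=8/3, alpha_3=11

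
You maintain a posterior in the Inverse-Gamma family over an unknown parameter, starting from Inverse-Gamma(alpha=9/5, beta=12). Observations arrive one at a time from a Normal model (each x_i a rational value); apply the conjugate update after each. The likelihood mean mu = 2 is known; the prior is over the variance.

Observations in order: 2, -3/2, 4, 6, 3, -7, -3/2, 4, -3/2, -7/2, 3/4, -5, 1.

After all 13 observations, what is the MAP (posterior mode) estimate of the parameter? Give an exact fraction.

obs 1: x=2 → posterior Inverse-Gamma(23/10, 12)
obs 2: x=-3/2 → posterior Inverse-Gamma(14/5, 145/8)
obs 3: x=4 → posterior Inverse-Gamma(33/10, 161/8)
obs 4: x=6 → posterior Inverse-Gamma(19/5, 225/8)
obs 5: x=3 → posterior Inverse-Gamma(43/10, 229/8)
obs 6: x=-7 → posterior Inverse-Gamma(24/5, 553/8)
obs 7: x=-3/2 → posterior Inverse-Gamma(53/10, 301/4)
obs 8: x=4 → posterior Inverse-Gamma(29/5, 309/4)
obs 9: x=-3/2 → posterior Inverse-Gamma(63/10, 667/8)
obs 10: x=-7/2 → posterior Inverse-Gamma(34/5, 197/2)
obs 11: x=3/4 → posterior Inverse-Gamma(73/10, 3177/32)
obs 12: x=-5 → posterior Inverse-Gamma(39/5, 3961/32)
obs 13: x=1 → posterior Inverse-Gamma(83/10, 3977/32)

19885/1488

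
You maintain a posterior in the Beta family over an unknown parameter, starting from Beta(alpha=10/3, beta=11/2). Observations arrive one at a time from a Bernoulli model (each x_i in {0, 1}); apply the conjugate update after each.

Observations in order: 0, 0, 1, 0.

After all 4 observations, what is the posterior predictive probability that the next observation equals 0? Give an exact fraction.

51/77

obs 1: x=0 → posterior Beta(10/3, 13/2)
obs 2: x=0 → posterior Beta(10/3, 15/2)
obs 3: x=1 → posterior Beta(13/3, 15/2)
obs 4: x=0 → posterior Beta(13/3, 17/2)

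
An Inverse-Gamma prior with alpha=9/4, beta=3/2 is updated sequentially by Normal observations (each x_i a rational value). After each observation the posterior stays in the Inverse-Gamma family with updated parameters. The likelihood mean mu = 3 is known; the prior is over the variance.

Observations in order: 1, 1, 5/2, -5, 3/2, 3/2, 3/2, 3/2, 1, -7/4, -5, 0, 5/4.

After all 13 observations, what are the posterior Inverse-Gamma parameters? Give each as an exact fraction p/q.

alpha=35/4, beta=1495/16

obs 1: x=1 → posterior Inverse-Gamma(11/4, 7/2)
obs 2: x=1 → posterior Inverse-Gamma(13/4, 11/2)
obs 3: x=5/2 → posterior Inverse-Gamma(15/4, 45/8)
obs 4: x=-5 → posterior Inverse-Gamma(17/4, 301/8)
obs 5: x=3/2 → posterior Inverse-Gamma(19/4, 155/4)
obs 6: x=3/2 → posterior Inverse-Gamma(21/4, 319/8)
obs 7: x=3/2 → posterior Inverse-Gamma(23/4, 41)
obs 8: x=3/2 → posterior Inverse-Gamma(25/4, 337/8)
obs 9: x=1 → posterior Inverse-Gamma(27/4, 353/8)
obs 10: x=-7/4 → posterior Inverse-Gamma(29/4, 1773/32)
obs 11: x=-5 → posterior Inverse-Gamma(31/4, 2797/32)
obs 12: x=0 → posterior Inverse-Gamma(33/4, 2941/32)
obs 13: x=5/4 → posterior Inverse-Gamma(35/4, 1495/16)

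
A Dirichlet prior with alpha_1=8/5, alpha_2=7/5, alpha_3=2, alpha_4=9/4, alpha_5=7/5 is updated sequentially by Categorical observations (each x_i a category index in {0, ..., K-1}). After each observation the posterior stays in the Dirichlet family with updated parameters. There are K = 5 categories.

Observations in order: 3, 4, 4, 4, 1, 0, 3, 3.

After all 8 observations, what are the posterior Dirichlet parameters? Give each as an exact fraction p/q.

alpha_1=13/5, alpha_2=12/5, alpha_3=2, alpha_4=21/4, alpha_5=22/5

obs 1: x=3 → posterior Dirichlet(8/5, 7/5, 2, 13/4, 7/5)
obs 2: x=4 → posterior Dirichlet(8/5, 7/5, 2, 13/4, 12/5)
obs 3: x=4 → posterior Dirichlet(8/5, 7/5, 2, 13/4, 17/5)
obs 4: x=4 → posterior Dirichlet(8/5, 7/5, 2, 13/4, 22/5)
obs 5: x=1 → posterior Dirichlet(8/5, 12/5, 2, 13/4, 22/5)
obs 6: x=0 → posterior Dirichlet(13/5, 12/5, 2, 13/4, 22/5)
obs 7: x=3 → posterior Dirichlet(13/5, 12/5, 2, 17/4, 22/5)
obs 8: x=3 → posterior Dirichlet(13/5, 12/5, 2, 21/4, 22/5)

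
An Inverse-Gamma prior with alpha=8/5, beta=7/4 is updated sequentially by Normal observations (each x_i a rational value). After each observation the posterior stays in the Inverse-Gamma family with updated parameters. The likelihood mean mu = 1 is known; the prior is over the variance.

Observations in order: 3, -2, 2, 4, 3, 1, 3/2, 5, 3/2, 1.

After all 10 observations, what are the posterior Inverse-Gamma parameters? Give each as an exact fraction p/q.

alpha=33/5, beta=47/2

obs 1: x=3 → posterior Inverse-Gamma(21/10, 15/4)
obs 2: x=-2 → posterior Inverse-Gamma(13/5, 33/4)
obs 3: x=2 → posterior Inverse-Gamma(31/10, 35/4)
obs 4: x=4 → posterior Inverse-Gamma(18/5, 53/4)
obs 5: x=3 → posterior Inverse-Gamma(41/10, 61/4)
obs 6: x=1 → posterior Inverse-Gamma(23/5, 61/4)
obs 7: x=3/2 → posterior Inverse-Gamma(51/10, 123/8)
obs 8: x=5 → posterior Inverse-Gamma(28/5, 187/8)
obs 9: x=3/2 → posterior Inverse-Gamma(61/10, 47/2)
obs 10: x=1 → posterior Inverse-Gamma(33/5, 47/2)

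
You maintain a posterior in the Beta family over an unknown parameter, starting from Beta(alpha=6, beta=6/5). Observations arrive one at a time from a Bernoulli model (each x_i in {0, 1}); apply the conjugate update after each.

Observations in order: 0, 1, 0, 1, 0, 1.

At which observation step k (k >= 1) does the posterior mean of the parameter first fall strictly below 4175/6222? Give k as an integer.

obs 1: x=0 → posterior Beta(6, 11/5)
obs 2: x=1 → posterior Beta(7, 11/5)
obs 3: x=0 → posterior Beta(7, 16/5)
obs 4: x=1 → posterior Beta(8, 16/5)
obs 5: x=0 → posterior Beta(8, 21/5)
obs 6: x=1 → posterior Beta(9, 21/5)

k = 5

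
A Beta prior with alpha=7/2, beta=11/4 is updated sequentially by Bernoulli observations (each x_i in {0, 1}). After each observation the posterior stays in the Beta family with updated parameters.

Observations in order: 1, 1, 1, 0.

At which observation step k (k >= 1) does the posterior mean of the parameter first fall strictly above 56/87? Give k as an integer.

k = 2

obs 1: x=1 → posterior Beta(9/2, 11/4)
obs 2: x=1 → posterior Beta(11/2, 11/4)
obs 3: x=1 → posterior Beta(13/2, 11/4)
obs 4: x=0 → posterior Beta(13/2, 15/4)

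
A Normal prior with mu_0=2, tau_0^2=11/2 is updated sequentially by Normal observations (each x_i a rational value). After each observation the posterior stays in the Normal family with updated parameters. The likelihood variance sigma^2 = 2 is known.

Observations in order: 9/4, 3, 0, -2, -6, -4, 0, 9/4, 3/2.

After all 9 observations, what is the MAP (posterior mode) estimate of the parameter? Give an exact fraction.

obs 1: x=9/4 → posterior Normal(131/60, 22/15)
obs 2: x=3 → posterior Normal(263/104, 11/13)
obs 3: x=0 → posterior Normal(263/148, 22/37)
obs 4: x=-2 → posterior Normal(175/192, 11/24)
obs 5: x=-6 → posterior Normal(-89/236, 22/59)
obs 6: x=-4 → posterior Normal(-53/56, 11/35)
obs 7: x=0 → posterior Normal(-265/324, 22/81)
obs 8: x=9/4 → posterior Normal(-83/184, 11/46)
obs 9: x=3/2 → posterior Normal(-25/103, 22/103)

-25/103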